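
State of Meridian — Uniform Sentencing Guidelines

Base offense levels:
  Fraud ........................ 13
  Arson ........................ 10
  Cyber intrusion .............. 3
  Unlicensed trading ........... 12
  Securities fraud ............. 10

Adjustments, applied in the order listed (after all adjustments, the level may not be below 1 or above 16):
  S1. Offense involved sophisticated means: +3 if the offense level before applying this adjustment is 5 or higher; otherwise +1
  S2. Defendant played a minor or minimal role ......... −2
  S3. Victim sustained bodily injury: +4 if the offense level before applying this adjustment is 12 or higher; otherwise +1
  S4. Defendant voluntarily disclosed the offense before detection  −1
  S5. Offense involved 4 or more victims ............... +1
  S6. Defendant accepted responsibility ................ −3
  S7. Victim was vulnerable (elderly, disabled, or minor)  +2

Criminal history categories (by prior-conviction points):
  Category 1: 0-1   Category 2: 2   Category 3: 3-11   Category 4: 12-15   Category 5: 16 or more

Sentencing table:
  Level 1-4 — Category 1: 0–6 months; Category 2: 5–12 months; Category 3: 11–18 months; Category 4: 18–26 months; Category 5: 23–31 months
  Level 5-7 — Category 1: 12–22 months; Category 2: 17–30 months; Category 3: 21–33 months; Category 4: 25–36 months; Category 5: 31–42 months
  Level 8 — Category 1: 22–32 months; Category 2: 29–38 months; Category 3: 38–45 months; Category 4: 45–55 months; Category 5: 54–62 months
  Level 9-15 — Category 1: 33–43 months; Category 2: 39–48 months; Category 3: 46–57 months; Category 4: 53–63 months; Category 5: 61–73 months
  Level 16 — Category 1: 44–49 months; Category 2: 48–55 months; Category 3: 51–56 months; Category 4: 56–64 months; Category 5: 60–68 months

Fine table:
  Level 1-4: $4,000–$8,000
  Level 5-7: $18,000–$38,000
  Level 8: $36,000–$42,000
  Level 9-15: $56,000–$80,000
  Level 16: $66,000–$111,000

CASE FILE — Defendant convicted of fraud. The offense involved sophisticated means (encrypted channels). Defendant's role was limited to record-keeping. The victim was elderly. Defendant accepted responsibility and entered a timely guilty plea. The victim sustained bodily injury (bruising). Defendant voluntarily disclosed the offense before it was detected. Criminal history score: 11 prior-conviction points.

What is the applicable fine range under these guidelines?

$66,000–$111,000

Base offense level for fraud: 13.
S1 applies (level before this adjustment is 13 ≥ 5, so +3): 13 + 3 = 16.
S2 applies: 16 − 2 = 14.
S3 applies (level before this adjustment is 14 ≥ 12, so +4): 14 + 4 = 18.
S4 applies: 18 − 1 = 17.
S5 does not apply.
S6 applies: 17 − 3 = 14.
S7 applies: 14 + 2 = 16.
Final offense level: 16.
Level 16 falls in the 16 band.
Fine table: Level 16 → $66,000–$111,000.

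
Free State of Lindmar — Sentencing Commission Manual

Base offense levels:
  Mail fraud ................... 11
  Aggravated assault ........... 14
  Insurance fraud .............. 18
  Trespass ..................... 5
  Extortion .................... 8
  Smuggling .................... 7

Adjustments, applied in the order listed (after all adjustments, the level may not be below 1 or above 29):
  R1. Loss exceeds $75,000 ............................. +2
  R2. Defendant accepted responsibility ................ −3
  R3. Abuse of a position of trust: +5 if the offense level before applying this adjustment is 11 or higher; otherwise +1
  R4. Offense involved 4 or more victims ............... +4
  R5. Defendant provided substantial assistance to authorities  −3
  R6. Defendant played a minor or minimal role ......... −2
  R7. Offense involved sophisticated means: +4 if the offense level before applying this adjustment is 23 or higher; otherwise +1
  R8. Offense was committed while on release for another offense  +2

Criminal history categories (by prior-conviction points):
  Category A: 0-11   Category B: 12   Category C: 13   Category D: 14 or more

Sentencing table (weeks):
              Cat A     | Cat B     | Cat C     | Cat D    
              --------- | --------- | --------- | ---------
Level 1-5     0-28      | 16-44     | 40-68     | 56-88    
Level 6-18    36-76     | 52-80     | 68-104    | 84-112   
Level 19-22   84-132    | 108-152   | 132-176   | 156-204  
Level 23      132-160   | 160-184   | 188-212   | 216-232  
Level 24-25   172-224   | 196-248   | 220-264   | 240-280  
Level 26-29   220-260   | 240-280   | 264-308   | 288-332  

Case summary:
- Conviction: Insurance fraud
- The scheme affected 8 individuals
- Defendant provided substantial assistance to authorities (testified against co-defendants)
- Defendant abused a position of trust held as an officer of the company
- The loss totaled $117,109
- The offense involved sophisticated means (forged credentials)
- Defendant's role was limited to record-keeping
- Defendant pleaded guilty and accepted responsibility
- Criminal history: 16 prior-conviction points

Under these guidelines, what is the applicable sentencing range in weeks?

156-204 weeks

Base offense level for insurance fraud: 18.
R1 applies: 18 + 2 = 20.
R2 applies: 20 − 3 = 17.
R3 applies (level before this adjustment is 17 ≥ 11, so +5): 17 + 5 = 22.
R4 applies: 22 + 4 = 26.
R5 applies: 26 − 3 = 23.
R6 applies: 23 − 2 = 21.
R7 applies (level before this adjustment is 21 < 23, so +1): 21 + 1 = 22.
Final offense level: 22.
Criminal history: 16 prior points → Category D (14+).
Level 22 falls in the 19-22 band.
Grid: Level 19-22 × Category D = 156-204 weeks.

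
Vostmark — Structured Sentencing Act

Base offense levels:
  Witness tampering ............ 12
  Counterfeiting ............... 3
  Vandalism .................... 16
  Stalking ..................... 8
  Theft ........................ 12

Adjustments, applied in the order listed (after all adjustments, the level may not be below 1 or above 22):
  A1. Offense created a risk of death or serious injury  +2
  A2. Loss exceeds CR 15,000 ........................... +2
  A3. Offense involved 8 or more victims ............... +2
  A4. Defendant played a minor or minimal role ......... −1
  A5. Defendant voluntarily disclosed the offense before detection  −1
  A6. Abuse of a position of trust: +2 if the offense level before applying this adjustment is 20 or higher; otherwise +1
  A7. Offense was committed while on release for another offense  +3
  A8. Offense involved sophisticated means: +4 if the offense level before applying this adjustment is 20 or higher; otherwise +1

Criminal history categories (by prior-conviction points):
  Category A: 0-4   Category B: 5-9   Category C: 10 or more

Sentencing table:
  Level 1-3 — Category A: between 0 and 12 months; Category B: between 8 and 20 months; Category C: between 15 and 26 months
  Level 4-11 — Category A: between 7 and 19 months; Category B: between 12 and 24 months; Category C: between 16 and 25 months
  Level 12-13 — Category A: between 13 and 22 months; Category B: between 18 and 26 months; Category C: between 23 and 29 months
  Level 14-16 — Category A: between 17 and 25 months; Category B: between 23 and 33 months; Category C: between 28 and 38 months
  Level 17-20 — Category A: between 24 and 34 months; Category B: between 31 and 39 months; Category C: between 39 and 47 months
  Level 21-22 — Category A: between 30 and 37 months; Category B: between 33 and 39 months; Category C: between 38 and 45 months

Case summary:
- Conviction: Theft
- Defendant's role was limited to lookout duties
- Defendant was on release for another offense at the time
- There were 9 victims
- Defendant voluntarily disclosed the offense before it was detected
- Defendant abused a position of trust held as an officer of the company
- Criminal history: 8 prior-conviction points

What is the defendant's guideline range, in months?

Base offense level for theft: 12.
A3 applies: 12 + 2 = 14.
A4 applies: 14 − 1 = 13.
A5 applies: 13 − 1 = 12.
A6 applies (level before this adjustment is 12 < 20, so +1): 12 + 1 = 13.
A7 applies: 13 + 3 = 16.
A8 does not apply.
Final offense level: 16.
Criminal history: 8 prior points → Category B (5-9).
Level 16 falls in the 14-16 band.
Grid: Level 14-16 × Category B = 23-33 months.

23-33 months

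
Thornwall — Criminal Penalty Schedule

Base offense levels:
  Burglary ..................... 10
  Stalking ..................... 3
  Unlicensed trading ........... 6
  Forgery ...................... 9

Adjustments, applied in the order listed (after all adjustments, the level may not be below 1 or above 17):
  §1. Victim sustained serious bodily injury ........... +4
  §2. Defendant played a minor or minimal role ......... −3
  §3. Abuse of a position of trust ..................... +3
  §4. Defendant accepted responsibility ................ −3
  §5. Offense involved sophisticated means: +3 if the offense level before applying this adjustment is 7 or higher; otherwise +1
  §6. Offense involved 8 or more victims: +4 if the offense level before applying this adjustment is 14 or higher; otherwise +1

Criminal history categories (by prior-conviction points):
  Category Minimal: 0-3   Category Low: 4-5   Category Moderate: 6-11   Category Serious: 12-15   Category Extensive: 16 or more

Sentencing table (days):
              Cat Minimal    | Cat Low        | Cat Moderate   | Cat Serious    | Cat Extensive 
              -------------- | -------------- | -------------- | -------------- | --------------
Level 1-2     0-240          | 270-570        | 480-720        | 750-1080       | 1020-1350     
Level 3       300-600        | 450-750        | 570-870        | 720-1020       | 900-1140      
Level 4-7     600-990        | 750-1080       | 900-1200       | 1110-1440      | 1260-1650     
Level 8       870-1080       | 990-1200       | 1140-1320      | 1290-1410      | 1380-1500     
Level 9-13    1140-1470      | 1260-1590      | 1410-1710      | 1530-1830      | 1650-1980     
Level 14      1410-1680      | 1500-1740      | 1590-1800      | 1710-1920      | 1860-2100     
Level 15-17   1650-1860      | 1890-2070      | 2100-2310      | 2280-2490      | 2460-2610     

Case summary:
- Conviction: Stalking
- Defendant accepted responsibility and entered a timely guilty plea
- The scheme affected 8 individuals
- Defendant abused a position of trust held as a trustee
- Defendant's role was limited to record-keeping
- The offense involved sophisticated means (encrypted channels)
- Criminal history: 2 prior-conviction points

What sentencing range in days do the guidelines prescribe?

0-240 days

Base offense level for stalking: 3.
§1 does not apply.
§2 applies: 3 − 3 = 0.
§3 applies: 0 + 3 = 3.
§4 applies: 3 − 3 = 0.
§5 applies (level before this adjustment is 0 < 7, so +1): 0 + 1 = 1.
§6 applies (level before this adjustment is 1 < 14, so +1): 1 + 1 = 2.
Final offense level: 2.
Criminal history: 2 prior points → Category Minimal (0-3).
Level 2 falls in the 1-2 band.
Grid: Level 1-2 × Category Minimal = 0-240 days.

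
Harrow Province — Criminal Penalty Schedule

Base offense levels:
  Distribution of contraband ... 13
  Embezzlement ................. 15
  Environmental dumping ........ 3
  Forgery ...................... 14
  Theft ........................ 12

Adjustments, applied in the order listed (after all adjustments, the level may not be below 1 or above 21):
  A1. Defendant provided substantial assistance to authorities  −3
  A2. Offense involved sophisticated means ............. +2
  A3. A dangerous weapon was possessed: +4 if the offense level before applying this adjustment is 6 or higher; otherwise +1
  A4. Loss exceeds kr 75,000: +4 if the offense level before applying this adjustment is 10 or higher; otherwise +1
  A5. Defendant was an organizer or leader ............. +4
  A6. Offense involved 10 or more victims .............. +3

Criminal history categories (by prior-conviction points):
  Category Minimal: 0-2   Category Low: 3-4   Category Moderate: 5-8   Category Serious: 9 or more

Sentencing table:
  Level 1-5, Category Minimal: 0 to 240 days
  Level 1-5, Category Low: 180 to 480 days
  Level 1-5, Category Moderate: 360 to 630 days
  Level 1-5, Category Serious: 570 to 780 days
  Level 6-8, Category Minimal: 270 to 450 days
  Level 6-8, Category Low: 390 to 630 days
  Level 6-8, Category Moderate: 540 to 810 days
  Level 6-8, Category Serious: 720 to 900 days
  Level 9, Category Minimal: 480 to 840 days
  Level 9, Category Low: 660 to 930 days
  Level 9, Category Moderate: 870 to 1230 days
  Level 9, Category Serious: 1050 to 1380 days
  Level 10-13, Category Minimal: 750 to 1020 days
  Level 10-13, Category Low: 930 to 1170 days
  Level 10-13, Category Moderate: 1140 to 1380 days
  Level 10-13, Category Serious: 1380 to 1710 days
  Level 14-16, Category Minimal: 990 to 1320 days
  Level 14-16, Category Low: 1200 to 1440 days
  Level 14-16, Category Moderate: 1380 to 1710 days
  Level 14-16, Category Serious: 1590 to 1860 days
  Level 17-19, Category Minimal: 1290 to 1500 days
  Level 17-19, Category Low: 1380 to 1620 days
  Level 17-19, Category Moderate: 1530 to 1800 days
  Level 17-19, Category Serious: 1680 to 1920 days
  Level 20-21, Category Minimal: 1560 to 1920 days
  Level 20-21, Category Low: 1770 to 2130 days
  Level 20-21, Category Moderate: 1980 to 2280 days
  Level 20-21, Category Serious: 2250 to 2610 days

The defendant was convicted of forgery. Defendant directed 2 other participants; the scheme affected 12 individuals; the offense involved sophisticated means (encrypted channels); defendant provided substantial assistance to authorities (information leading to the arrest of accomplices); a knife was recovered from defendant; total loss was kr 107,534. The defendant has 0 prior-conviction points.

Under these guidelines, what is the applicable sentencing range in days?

1560-1920 days

Base offense level for forgery: 14.
A1 applies: 14 − 3 = 11.
A2 applies: 11 + 2 = 13.
A3 applies (level before this adjustment is 13 ≥ 6, so +4): 13 + 4 = 17.
A4 applies (level before this adjustment is 17 ≥ 10, so +4): 17 + 4 = 21.
A5 applies: 21 + 4 = 25.
A6 applies: 25 + 3 = 28.
Level 28 exceeds the maximum of 21; capped at 21.
Final offense level: 21.
Criminal history: 0 prior points → Category Minimal (0-2).
Level 21 falls in the 20-21 band.
Grid: Level 20-21 × Category Minimal = 1560-1920 days.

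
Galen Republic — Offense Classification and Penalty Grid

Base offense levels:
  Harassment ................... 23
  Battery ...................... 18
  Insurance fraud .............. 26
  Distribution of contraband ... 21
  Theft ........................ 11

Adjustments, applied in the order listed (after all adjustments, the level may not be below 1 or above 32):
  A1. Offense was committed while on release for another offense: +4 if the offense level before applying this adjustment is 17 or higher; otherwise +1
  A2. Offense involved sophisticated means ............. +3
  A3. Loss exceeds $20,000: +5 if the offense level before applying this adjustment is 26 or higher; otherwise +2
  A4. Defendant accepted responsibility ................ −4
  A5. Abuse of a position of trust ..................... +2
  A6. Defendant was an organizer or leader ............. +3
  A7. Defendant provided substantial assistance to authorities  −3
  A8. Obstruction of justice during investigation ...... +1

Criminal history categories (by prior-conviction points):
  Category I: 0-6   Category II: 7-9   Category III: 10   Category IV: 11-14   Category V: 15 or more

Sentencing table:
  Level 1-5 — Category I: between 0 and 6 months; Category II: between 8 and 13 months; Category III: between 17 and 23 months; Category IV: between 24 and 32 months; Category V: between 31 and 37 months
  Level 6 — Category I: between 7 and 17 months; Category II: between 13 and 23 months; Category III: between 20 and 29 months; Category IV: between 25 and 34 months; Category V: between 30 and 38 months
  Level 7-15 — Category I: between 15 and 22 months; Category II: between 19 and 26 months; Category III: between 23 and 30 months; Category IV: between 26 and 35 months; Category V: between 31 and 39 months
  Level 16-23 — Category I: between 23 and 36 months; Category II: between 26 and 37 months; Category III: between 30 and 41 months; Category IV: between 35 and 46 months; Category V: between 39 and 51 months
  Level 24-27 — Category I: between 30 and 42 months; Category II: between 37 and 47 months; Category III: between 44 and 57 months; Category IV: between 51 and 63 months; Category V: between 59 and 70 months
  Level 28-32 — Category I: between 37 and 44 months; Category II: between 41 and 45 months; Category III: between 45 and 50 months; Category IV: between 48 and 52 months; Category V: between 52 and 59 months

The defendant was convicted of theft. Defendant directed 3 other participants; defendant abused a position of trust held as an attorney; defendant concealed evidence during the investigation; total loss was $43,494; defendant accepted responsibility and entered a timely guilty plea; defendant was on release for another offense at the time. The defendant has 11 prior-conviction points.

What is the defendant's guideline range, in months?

35-46 months

Base offense level for theft: 11.
A1 applies (level before this adjustment is 11 < 17, so +1): 11 + 1 = 12.
A3 applies (level before this adjustment is 12 < 26, so +2): 12 + 2 = 14.
A4 applies: 14 − 4 = 10.
A5 applies: 10 + 2 = 12.
A6 applies: 12 + 3 = 15.
A7 does not apply.
A8 applies: 15 + 1 = 16.
Final offense level: 16.
Criminal history: 11 prior points → Category IV (11-14).
Level 16 falls in the 16-23 band.
Grid: Level 16-23 × Category IV = 35-46 months.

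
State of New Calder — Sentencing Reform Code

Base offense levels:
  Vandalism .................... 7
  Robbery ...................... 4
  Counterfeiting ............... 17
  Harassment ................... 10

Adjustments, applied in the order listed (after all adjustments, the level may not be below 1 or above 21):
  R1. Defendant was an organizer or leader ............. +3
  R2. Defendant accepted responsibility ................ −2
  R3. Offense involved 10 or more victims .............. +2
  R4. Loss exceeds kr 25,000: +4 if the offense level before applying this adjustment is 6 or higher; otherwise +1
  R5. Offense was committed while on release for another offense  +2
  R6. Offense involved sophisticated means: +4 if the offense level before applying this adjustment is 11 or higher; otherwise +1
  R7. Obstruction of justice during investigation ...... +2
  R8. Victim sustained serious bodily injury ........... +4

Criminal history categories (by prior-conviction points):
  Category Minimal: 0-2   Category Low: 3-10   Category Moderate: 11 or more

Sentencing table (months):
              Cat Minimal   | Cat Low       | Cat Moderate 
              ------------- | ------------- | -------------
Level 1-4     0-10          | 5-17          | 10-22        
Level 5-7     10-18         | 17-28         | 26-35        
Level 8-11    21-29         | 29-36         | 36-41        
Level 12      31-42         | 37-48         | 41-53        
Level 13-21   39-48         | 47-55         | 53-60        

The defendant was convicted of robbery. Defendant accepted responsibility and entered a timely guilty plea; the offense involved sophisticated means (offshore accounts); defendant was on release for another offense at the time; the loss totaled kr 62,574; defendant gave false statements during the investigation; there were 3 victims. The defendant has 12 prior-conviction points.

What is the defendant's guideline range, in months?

Base offense level for robbery: 4.
R2 applies: 4 − 2 = 2.
R3 does not apply.
R4 applies (level before this adjustment is 2 < 6, so +1): 2 + 1 = 3.
R5 applies: 3 + 2 = 5.
R6 applies (level before this adjustment is 5 < 11, so +1): 5 + 1 = 6.
R7 applies: 6 + 2 = 8.
Final offense level: 8.
Criminal history: 12 prior points → Category Moderate (11+).
Level 8 falls in the 8-11 band.
Grid: Level 8-11 × Category Moderate = 36-41 months.

36-41 months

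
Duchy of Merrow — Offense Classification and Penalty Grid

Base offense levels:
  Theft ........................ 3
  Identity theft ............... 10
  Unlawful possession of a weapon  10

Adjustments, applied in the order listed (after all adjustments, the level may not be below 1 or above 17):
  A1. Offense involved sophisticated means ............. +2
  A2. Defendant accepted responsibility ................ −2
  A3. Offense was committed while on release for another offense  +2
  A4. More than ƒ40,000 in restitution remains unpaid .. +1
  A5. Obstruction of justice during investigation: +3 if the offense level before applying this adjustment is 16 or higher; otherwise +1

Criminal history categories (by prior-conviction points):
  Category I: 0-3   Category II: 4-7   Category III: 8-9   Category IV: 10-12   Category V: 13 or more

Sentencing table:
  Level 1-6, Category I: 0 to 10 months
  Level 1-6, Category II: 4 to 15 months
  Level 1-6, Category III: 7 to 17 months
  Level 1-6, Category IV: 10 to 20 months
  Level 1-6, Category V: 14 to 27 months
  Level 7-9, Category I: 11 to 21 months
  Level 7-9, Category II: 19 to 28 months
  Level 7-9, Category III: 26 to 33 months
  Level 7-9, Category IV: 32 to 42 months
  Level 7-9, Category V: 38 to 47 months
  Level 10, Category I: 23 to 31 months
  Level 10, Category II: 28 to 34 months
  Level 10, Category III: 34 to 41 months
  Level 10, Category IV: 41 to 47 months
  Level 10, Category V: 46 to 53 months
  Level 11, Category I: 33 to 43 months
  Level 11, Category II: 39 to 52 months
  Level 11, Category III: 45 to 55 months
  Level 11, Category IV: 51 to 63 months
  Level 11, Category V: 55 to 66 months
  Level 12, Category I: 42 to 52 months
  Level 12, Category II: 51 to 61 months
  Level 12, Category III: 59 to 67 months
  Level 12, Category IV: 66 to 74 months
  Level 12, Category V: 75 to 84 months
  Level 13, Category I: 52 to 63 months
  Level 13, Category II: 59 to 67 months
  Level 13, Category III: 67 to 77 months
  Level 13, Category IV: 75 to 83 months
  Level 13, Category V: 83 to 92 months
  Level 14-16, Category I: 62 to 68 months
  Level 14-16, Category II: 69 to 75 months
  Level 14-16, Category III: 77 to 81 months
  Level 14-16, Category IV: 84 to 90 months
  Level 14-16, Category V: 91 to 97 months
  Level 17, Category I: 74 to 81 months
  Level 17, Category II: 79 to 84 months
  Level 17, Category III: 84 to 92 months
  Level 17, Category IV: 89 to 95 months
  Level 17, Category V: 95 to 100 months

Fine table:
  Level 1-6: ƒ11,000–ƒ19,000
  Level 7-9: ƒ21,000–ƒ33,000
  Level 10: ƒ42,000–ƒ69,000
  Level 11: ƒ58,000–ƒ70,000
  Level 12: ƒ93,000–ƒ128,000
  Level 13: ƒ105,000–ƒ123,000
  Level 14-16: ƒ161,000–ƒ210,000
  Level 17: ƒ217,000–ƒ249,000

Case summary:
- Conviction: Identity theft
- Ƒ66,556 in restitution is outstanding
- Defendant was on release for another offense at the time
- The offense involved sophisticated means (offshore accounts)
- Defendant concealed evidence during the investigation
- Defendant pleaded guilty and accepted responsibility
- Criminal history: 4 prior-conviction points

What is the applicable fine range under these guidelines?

ƒ161,000–ƒ210,000

Base offense level for identity theft: 10.
A1 applies: 10 + 2 = 12.
A2 applies: 12 − 2 = 10.
A3 applies: 10 + 2 = 12.
A4 applies: 12 + 1 = 13.
A5 applies (level before this adjustment is 13 < 16, so +1): 13 + 1 = 14.
Final offense level: 14.
Level 14 falls in the 14-16 band.
Fine table: Level 14-16 → ƒ161,000–ƒ210,000.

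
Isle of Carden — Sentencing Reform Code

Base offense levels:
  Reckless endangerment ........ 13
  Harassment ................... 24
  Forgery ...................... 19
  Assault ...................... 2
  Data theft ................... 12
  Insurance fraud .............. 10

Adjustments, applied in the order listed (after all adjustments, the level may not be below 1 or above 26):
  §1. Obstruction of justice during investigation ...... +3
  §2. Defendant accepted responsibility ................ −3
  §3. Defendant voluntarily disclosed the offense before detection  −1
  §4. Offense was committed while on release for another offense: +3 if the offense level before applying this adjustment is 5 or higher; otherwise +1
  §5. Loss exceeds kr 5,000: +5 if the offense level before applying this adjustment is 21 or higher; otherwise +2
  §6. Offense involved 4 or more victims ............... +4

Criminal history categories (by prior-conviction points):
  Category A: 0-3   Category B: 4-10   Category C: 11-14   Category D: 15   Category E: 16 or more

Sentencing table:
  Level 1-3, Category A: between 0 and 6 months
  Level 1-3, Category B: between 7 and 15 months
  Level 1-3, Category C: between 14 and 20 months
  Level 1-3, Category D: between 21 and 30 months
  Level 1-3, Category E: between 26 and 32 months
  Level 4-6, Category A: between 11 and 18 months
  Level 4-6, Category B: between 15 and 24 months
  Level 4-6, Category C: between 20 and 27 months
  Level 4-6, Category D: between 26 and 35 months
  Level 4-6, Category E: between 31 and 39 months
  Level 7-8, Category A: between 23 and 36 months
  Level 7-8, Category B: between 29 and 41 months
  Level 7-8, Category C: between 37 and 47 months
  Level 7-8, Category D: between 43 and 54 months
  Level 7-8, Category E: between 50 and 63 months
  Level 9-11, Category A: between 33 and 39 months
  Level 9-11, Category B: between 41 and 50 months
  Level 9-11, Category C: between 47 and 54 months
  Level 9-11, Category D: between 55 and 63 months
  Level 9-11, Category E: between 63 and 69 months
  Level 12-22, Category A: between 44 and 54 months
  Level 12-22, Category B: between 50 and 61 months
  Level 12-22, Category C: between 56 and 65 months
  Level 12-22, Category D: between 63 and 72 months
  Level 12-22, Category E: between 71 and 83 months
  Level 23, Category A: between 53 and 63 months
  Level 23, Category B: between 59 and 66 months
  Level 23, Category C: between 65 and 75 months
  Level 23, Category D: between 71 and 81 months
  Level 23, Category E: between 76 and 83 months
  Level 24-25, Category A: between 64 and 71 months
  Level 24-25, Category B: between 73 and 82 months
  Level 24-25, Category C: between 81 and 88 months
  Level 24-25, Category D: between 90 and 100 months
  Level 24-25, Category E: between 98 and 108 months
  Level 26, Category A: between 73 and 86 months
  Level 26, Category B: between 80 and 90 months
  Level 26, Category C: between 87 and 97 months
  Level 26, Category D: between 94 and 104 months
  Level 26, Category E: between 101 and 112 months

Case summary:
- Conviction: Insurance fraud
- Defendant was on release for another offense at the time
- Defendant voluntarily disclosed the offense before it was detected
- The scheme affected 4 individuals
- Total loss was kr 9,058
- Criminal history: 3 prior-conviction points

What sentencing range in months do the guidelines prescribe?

Base offense level for insurance fraud: 10.
§2 does not apply.
§3 applies: 10 − 1 = 9.
§4 applies (level before this adjustment is 9 ≥ 5, so +3): 9 + 3 = 12.
§5 applies (level before this adjustment is 12 < 21, so +2): 12 + 2 = 14.
§6 applies: 14 + 4 = 18.
Final offense level: 18.
Criminal history: 3 prior points → Category A (0-3).
Level 18 falls in the 12-22 band.
Grid: Level 12-22 × Category A = 44-54 months.

44-54 months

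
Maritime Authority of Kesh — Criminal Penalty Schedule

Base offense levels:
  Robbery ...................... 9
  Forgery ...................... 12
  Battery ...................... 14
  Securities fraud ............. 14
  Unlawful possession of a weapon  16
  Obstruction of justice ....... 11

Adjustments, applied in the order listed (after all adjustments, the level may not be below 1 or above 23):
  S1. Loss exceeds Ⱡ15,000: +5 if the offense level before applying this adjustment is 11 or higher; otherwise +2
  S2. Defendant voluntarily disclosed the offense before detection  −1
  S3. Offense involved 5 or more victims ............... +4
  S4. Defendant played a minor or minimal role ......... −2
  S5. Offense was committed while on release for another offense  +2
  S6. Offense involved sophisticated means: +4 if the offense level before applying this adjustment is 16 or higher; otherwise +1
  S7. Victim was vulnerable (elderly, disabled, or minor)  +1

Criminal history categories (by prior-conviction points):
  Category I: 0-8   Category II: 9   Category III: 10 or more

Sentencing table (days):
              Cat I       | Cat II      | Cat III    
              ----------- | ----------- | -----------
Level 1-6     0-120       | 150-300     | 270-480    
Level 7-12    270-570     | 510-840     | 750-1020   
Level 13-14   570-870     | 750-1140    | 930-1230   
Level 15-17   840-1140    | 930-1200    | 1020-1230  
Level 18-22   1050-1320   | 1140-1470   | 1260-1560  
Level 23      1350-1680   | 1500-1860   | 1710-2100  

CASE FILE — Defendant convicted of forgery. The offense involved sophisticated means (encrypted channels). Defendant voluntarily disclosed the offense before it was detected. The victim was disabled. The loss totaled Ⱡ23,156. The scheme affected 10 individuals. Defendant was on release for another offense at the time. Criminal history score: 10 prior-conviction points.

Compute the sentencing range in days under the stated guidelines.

1710-2100 days

Base offense level for forgery: 12.
S1 applies (level before this adjustment is 12 ≥ 11, so +5): 12 + 5 = 17.
S2 applies: 17 − 1 = 16.
S3 applies: 16 + 4 = 20.
S5 applies: 20 + 2 = 22.
S6 applies (level before this adjustment is 22 ≥ 16, so +4): 22 + 4 = 26.
S7 applies: 26 + 1 = 27.
Level 27 exceeds the maximum of 23; capped at 23.
Final offense level: 23.
Criminal history: 10 prior points → Category III (10+).
Level 23 falls in the 23 band.
Grid: Level 23 × Category III = 1710-2100 days.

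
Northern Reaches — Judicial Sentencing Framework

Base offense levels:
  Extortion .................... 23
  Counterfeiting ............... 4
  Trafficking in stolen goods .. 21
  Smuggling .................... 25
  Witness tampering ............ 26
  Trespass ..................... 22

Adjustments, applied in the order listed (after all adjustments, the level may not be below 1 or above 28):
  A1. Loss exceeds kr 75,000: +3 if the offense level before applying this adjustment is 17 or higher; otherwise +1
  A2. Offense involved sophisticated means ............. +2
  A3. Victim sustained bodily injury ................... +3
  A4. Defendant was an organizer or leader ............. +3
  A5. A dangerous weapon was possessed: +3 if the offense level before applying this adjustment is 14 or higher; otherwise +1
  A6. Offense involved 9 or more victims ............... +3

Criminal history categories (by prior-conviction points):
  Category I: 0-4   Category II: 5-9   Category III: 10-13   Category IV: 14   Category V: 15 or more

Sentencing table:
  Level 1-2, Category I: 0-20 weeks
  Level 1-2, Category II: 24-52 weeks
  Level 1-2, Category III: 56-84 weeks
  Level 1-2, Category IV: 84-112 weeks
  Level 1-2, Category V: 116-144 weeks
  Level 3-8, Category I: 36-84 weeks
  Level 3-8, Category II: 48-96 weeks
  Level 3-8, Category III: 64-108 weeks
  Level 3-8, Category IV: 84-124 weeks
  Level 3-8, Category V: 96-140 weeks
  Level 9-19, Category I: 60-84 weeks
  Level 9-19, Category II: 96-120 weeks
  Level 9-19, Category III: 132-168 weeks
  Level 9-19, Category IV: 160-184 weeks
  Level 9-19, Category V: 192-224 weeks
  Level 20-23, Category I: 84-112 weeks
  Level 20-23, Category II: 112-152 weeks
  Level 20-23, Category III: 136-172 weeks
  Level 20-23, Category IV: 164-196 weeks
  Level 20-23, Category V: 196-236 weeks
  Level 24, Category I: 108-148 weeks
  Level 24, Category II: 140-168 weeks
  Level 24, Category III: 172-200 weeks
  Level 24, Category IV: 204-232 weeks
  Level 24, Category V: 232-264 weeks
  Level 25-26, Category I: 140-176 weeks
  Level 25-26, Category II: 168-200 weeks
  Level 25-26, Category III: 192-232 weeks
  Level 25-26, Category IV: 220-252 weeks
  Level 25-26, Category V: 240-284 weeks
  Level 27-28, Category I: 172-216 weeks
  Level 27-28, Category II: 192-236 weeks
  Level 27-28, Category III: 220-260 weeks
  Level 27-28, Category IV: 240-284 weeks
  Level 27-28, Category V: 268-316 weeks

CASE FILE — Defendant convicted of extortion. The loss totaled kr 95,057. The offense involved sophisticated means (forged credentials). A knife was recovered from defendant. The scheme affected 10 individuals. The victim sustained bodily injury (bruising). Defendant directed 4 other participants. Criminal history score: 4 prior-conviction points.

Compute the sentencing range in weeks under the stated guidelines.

Base offense level for extortion: 23.
A1 applies (level before this adjustment is 23 ≥ 17, so +3): 23 + 3 = 26.
A2 applies: 26 + 2 = 28.
A3 applies: 28 + 3 = 31.
A4 applies: 31 + 3 = 34.
A5 applies (level before this adjustment is 34 ≥ 14, so +3): 34 + 3 = 37.
A6 applies: 37 + 3 = 40.
Level 40 exceeds the maximum of 28; capped at 28.
Final offense level: 28.
Criminal history: 4 prior points → Category I (0-4).
Level 28 falls in the 27-28 band.
Grid: Level 27-28 × Category I = 172-216 weeks.

172-216 weeks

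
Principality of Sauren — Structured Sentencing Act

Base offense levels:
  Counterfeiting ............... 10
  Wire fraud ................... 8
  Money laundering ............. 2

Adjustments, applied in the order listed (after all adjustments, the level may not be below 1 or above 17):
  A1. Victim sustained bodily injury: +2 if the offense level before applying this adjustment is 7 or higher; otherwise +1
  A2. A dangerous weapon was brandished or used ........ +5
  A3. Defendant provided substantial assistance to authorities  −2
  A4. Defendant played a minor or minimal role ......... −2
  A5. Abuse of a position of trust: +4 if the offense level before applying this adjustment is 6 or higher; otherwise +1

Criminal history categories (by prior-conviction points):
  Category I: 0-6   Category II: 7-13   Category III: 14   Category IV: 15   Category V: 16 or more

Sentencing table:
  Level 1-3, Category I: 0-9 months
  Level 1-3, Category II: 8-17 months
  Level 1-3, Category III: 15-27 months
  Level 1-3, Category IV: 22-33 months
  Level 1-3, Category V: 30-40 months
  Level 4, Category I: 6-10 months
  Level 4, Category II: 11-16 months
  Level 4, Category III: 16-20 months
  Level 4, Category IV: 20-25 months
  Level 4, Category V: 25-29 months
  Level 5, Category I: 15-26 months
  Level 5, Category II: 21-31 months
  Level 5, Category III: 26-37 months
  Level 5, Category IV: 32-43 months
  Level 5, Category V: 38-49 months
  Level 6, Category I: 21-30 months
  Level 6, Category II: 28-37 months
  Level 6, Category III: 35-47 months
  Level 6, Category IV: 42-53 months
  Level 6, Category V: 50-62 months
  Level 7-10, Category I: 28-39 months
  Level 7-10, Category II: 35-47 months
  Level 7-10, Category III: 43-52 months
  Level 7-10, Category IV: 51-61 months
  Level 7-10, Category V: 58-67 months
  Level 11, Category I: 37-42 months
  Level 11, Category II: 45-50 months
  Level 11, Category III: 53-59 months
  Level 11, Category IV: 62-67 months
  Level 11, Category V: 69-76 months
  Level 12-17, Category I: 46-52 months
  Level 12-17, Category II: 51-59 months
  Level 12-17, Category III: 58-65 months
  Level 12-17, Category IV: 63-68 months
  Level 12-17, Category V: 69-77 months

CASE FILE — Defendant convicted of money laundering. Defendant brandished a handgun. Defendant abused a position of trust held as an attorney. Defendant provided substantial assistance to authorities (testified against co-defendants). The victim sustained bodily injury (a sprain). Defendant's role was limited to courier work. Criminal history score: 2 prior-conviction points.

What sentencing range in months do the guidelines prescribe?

15-26 months

Base offense level for money laundering: 2.
A1 applies (level before this adjustment is 2 < 7, so +1): 2 + 1 = 3.
A2 applies: 3 + 5 = 8.
A3 applies: 8 − 2 = 6.
A4 applies: 6 − 2 = 4.
A5 applies (level before this adjustment is 4 < 6, so +1): 4 + 1 = 5.
Final offense level: 5.
Criminal history: 2 prior points → Category I (0-6).
Level 5 falls in the 5 band.
Grid: Level 5 × Category I = 15-26 months.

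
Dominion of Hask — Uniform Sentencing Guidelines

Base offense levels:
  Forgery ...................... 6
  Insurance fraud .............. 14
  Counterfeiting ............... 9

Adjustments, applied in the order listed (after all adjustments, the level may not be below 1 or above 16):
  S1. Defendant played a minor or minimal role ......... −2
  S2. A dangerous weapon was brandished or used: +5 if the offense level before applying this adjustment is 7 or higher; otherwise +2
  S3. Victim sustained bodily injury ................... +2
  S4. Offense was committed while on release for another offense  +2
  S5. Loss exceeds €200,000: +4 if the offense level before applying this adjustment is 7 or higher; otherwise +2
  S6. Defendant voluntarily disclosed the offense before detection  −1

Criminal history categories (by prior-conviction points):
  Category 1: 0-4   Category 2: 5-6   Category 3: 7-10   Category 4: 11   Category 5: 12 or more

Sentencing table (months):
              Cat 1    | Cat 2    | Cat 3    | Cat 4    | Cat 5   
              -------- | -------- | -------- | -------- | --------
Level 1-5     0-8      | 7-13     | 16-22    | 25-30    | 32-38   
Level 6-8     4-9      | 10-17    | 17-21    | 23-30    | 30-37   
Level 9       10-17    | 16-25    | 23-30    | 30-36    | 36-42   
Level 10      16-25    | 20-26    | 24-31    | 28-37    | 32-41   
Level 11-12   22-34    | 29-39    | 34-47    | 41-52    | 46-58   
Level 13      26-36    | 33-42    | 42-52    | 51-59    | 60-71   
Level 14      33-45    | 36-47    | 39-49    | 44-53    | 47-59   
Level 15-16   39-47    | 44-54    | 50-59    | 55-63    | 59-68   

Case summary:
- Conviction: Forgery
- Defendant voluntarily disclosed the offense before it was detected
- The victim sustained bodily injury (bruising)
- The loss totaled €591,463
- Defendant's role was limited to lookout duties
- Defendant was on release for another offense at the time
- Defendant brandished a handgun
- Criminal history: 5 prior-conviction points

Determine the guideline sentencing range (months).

Base offense level for forgery: 6.
S1 applies: 6 − 2 = 4.
S2 applies (level before this adjustment is 4 < 7, so +2): 4 + 2 = 6.
S3 applies: 6 + 2 = 8.
S4 applies: 8 + 2 = 10.
S5 applies (level before this adjustment is 10 ≥ 7, so +4): 10 + 4 = 14.
S6 applies: 14 − 1 = 13.
Final offense level: 13.
Criminal history: 5 prior points → Category 2 (5-6).
Level 13 falls in the 13 band.
Grid: Level 13 × Category 2 = 33-42 months.

33-42 months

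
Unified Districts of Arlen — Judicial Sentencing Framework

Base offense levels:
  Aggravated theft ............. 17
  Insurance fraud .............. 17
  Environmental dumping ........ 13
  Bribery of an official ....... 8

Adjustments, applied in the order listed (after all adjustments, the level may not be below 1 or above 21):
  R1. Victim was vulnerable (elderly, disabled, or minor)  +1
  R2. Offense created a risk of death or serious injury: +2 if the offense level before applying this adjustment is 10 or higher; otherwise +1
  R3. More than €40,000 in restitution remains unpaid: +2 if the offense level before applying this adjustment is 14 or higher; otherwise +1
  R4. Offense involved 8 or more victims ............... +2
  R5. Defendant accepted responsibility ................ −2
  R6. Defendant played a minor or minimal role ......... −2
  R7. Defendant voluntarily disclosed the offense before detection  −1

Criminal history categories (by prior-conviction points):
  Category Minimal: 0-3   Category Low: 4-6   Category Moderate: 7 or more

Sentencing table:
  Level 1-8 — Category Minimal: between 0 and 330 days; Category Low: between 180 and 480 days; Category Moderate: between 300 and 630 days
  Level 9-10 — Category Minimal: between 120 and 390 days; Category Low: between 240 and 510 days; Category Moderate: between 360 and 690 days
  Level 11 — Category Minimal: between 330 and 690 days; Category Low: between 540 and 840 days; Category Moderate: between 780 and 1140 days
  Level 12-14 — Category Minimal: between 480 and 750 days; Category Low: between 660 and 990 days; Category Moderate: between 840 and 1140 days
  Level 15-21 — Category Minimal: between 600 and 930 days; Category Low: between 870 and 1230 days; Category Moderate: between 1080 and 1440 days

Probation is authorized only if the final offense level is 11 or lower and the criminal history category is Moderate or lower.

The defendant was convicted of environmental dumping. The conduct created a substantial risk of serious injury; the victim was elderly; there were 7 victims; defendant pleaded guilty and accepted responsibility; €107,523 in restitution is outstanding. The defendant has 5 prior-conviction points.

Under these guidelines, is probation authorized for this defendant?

Base offense level for environmental dumping: 13.
R1 applies: 13 + 1 = 14.
R2 applies (level before this adjustment is 14 ≥ 10, so +2): 14 + 2 = 16.
R3 applies (level before this adjustment is 16 ≥ 14, so +2): 16 + 2 = 18.
R4 does not apply.
R5 applies: 18 − 2 = 16.
Final offense level: 16.
Criminal history: 5 prior points → Category Low (4-6).
Level 16 falls in the 15-21 band.
Grid: Level 15-21 × Category Low = 870-1230 days.
Probation check: level 16 > 11 and category Low ≤ Moderate → not eligible.

No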